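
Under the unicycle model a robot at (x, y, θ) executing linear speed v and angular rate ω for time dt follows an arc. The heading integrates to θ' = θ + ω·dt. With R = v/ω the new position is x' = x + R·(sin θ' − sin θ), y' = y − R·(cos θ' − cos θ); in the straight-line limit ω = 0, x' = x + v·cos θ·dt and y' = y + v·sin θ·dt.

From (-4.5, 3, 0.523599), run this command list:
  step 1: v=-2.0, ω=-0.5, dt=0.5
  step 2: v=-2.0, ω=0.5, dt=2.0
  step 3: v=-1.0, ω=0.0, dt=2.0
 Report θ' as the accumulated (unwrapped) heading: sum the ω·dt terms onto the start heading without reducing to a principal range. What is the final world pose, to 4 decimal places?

step 1: θ'=0.2736 (R=4.0000) → pose (-5.4192, 2.6129, 0.2736)
step 2: θ'=1.2736 (R=-4.0000) → pose (-8.1631, -0.0670, 1.2736)
step 3: θ'=1.2736 (straight) → pose (-8.7487, -1.9793, 1.2736)

(-8.7487, -1.9793, 1.2736)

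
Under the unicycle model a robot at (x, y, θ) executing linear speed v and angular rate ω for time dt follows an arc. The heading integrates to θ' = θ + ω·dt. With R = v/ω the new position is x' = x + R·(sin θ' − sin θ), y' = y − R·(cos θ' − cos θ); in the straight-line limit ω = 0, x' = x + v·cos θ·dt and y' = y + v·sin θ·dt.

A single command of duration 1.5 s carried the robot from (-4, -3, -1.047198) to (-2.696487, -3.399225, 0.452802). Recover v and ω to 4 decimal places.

v = 1.0000, ω = 1.0000

Δθ = 0.452802 − -1.047198 = 1.500000
ω = Δθ/dt = 1.500000/1.5 = 1.0000
R = Δx/(sin θ' − sin θ) = 1.0000
v = R·ω = 1.0000·1.0000 = 1.0000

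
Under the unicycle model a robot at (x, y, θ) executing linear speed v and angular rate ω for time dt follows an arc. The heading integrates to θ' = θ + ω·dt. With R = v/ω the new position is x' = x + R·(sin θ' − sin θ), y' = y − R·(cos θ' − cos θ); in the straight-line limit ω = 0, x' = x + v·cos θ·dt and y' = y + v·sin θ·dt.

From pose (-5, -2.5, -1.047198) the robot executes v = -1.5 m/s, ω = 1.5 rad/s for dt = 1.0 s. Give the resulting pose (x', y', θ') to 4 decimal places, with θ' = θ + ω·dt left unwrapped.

θ' = -1.0472 + 1.5·1.0 = 0.4528
R = v/ω = -1.5/1.5 = -1.0000
x' = -5 + -1.0000·(sin 0.4528 − sin -1.0472) = -6.3035
y' = -2.5 − -1.0000·(cos 0.4528 − cos -1.0472) = -2.1008

(-6.3035, -2.1008, 0.4528)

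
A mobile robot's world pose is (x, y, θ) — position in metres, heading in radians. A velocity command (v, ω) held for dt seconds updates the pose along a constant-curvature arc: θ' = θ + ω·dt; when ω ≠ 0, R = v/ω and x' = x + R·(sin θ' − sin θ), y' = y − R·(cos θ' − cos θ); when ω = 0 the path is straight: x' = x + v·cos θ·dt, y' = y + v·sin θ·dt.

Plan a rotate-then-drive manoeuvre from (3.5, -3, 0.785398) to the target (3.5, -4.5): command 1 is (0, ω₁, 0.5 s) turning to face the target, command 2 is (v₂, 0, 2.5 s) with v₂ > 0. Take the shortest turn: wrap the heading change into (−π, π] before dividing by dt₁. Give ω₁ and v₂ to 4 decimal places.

ω₁ = -4.7124, v₂ = 0.6000

heading to target = atan2(-4.5−-3, 3.5−3.5) = -1.5708
Δθ = wrap(-1.5708 − 0.7854) = -2.3562; ω₁ = Δθ/dt₁ = -4.7124
distance = √((3.5−3.5)² + (-4.5−-3)²) = 1.5000; v₂ = distance/dt₂ = 0.6000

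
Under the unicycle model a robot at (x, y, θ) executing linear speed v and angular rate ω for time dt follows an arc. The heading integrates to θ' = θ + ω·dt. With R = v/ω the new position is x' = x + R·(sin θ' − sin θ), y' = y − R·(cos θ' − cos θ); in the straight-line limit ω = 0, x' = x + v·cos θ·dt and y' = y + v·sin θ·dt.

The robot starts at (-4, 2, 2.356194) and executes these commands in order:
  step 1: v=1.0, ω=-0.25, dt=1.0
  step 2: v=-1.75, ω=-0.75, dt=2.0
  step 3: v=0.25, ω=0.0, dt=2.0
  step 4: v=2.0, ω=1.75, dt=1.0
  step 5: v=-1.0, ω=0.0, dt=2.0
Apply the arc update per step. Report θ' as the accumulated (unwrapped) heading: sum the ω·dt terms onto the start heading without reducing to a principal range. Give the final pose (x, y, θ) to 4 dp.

step 1: θ'=2.1062 (R=-4.0000) → pose (-4.6118, 2.7877, 2.1062)
step 2: θ'=0.6062 (R=2.3333) → pose (-5.2893, -0.3203, 0.6062)
step 3: θ'=0.6062 (straight) → pose (-4.8783, -0.0354, 0.6062)
step 4: θ'=2.3562 (R=1.1429) → pose (-4.7214, 1.7119, 2.3562)
step 5: θ'=2.3562 (straight) → pose (-3.3071, 0.2977, 2.3562)

(-3.3071, 0.2977, 2.3562)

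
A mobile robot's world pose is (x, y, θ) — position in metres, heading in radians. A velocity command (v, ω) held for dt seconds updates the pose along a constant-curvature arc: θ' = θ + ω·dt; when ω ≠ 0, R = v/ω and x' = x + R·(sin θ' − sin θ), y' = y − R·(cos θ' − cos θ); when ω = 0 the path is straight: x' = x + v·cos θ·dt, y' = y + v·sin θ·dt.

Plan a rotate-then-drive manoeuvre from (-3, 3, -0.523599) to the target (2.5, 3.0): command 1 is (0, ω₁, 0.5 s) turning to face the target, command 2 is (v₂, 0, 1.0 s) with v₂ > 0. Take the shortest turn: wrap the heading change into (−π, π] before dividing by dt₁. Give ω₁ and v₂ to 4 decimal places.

heading to target = atan2(3−3, 2.5−-3) = 0.0000
Δθ = wrap(0.0000 − -0.5236) = 0.5236; ω₁ = Δθ/dt₁ = 1.0472
distance = √((2.5−-3)² + (3−3)²) = 5.5000; v₂ = distance/dt₂ = 5.5000

ω₁ = 1.0472, v₂ = 5.5000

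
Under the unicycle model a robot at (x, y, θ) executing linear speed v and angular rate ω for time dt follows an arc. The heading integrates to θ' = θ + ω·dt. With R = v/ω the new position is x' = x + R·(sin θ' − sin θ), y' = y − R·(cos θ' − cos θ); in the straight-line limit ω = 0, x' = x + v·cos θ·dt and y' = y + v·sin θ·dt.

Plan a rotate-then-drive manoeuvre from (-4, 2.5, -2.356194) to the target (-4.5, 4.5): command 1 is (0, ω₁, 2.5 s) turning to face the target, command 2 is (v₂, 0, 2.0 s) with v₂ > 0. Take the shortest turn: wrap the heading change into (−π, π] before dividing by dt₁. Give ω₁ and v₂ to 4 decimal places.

ω₁ = -0.8445, v₂ = 1.0308

heading to target = atan2(4.5−2.5, -4.5−-4) = 1.8158
Δθ = wrap(1.8158 − -2.3562) = -2.1112; ω₁ = Δθ/dt₁ = -0.8445
distance = √((-4.5−-4)² + (4.5−2.5)²) = 2.0616; v₂ = distance/dt₂ = 1.0308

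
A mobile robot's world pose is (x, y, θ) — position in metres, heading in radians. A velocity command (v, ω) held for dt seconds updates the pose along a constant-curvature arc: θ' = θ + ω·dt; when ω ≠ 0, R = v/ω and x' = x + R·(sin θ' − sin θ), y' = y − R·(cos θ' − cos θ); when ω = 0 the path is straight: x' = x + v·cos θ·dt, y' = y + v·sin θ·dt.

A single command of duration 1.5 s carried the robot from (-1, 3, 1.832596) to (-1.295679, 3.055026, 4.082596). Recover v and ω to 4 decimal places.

v = 0.2500, ω = 1.5000

Δθ = 4.082596 − 1.832596 = 2.250000
ω = Δθ/dt = 2.250000/1.5 = 1.5000
R = Δx/(sin θ' − sin θ) = 0.1667
v = R·ω = 0.1667·1.5000 = 0.2500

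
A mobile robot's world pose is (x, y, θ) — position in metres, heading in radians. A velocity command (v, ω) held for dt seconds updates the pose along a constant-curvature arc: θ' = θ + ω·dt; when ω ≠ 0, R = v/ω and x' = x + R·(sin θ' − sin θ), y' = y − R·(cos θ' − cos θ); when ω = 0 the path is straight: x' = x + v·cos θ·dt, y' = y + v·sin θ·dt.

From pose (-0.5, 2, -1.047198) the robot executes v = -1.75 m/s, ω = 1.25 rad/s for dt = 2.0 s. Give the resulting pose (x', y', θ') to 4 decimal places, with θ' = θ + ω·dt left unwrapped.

θ' = -1.0472 + 1.25·2.0 = 1.4528
R = v/ω = -1.75/1.25 = -1.4000
x' = -0.5 + -1.4000·(sin 1.4528 − sin -1.0472) = -3.1027
y' = 2 − -1.4000·(cos 1.4528 − cos -1.0472) = 1.4648

(-3.1027, 1.4648, 1.4528)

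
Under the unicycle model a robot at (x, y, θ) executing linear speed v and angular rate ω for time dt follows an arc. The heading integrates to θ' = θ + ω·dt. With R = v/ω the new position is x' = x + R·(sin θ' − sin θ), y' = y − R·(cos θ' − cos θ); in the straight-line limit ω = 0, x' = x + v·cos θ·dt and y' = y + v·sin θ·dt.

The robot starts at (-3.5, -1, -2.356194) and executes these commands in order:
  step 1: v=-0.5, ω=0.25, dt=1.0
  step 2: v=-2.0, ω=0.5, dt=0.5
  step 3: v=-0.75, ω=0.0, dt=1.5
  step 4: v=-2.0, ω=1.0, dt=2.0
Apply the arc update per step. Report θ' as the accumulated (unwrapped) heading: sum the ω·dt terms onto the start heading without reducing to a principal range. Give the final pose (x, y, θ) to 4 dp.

step 1: θ'=-2.1062 (R=-2.0000) → pose (-3.1941, -0.6062, -2.1062)
step 2: θ'=-1.8562 (R=-4.0000) → pose (-2.7961, 0.3084, -1.8562)
step 3: θ'=-1.8562 (straight) → pose (-2.4794, 1.3879, -1.8562)
step 4: θ'=0.1438 (R=-2.0000) → pose (-4.6851, 3.9303, 0.1438)

(-4.6851, 3.9303, 0.1438)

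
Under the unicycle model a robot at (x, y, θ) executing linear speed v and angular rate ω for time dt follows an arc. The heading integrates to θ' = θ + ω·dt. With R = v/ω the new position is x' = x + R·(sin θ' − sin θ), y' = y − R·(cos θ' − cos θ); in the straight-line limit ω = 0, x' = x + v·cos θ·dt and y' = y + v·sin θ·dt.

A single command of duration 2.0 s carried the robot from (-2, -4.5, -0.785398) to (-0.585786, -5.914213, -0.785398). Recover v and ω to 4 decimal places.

Δθ = -0.785398 − -0.785398 = 0.000000
ω = Δθ/dt = 0.000000/2.0 = 0.0000
ω = 0 → v = (Δx·cos θ + Δy·sin θ)/dt = 1.0000

v = 1.0000, ω = 0.0000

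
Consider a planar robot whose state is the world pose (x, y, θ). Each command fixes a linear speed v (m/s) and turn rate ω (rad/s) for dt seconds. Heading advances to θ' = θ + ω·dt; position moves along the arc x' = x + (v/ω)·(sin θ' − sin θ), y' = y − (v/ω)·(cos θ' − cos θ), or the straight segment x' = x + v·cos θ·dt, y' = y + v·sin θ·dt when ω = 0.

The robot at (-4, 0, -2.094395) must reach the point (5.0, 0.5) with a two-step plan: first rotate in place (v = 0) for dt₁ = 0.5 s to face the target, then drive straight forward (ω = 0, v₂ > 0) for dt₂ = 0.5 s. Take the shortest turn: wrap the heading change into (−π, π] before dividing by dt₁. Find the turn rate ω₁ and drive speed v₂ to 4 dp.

heading to target = atan2(0.5−0, 5−-4) = 0.0555
Δθ = wrap(0.0555 − -2.0944) = 2.1499; ω₁ = Δθ/dt₁ = 4.2998
distance = √((5−-4)² + (0.5−0)²) = 9.0139; v₂ = distance/dt₂ = 18.0278

ω₁ = 4.2998, v₂ = 18.0278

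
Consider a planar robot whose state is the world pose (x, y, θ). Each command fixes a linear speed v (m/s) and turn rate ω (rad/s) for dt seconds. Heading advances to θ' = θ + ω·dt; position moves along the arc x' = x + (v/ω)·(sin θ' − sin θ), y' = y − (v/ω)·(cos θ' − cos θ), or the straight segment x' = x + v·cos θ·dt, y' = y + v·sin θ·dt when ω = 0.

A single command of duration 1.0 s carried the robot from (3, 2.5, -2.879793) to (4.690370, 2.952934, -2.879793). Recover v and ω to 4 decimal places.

Δθ = -2.879793 − -2.879793 = 0.000000
ω = Δθ/dt = 0.000000/1.0 = 0.0000
ω = 0 → v = (Δx·cos θ + Δy·sin θ)/dt = -1.7500

v = -1.7500, ω = 0.0000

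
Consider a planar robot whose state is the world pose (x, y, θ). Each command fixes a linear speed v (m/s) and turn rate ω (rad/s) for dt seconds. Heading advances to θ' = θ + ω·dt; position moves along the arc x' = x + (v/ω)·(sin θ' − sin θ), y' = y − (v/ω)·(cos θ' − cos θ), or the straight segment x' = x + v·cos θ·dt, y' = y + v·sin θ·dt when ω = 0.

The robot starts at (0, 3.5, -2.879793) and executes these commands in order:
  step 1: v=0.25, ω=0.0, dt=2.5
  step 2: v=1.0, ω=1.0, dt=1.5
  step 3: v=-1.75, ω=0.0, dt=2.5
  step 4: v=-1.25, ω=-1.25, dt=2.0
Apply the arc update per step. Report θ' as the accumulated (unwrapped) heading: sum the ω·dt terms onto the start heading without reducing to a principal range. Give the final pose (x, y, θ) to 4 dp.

step 1: θ'=-2.8798 (straight) → pose (-0.6037, 3.3382, -2.8798)
step 2: θ'=-1.3798 (R=1.0000) → pose (-1.3267, 2.1825, -1.3798)
step 3: θ'=-1.3798 (straight) → pose (-2.1573, 6.4779, -1.3798)
step 4: θ'=-3.8798 (R=1.0000) → pose (-0.5025, 7.4074, -3.8798)

(-0.5025, 7.4074, -3.8798)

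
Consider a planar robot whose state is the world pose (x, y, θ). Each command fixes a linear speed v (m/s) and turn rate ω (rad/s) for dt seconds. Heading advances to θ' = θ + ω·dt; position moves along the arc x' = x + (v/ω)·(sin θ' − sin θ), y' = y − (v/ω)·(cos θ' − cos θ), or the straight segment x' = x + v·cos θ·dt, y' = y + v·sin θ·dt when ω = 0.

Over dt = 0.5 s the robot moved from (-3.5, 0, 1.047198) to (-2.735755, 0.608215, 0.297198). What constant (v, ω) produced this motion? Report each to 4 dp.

v = 2.0000, ω = -1.5000

Δθ = 0.297198 − 1.047198 = -0.750000
ω = Δθ/dt = -0.750000/0.5 = -1.5000
R = Δx/(sin θ' − sin θ) = -1.3333
v = R·ω = -1.3333·-1.5000 = 2.0000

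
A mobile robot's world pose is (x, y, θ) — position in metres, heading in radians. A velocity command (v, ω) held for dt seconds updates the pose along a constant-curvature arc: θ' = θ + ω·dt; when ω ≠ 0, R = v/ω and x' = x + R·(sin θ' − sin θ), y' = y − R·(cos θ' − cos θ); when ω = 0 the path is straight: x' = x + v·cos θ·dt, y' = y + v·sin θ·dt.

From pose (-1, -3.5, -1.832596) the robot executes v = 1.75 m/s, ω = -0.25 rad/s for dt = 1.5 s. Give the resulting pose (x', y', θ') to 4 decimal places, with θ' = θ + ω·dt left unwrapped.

θ' = -1.8326 + -0.25·1.5 = -2.2076
R = v/ω = 1.75/-0.25 = -7.0000
x' = -1 + -7.0000·(sin -2.2076 − sin -1.8326) = -2.1335
y' = -3.5 − -7.0000·(cos -2.2076 − cos -1.8326) = -5.8506

(-2.1335, -5.8506, -2.2076)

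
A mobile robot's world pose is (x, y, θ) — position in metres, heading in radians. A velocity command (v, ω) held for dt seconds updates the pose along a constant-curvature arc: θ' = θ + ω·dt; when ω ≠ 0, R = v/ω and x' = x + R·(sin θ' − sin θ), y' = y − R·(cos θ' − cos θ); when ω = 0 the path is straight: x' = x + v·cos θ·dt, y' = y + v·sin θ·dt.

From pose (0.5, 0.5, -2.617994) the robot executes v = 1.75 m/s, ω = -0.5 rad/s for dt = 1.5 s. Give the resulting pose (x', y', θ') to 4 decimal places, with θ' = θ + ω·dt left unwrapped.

(-2.0357, 0.1204, -3.3680)

θ' = -2.6180 + -0.5·1.5 = -3.3680
R = v/ω = 1.75/-0.5 = -3.5000
x' = 0.5 + -3.5000·(sin -3.3680 − sin -2.6180) = -2.0357
y' = 0.5 − -3.5000·(cos -3.3680 − cos -2.6180) = 0.1204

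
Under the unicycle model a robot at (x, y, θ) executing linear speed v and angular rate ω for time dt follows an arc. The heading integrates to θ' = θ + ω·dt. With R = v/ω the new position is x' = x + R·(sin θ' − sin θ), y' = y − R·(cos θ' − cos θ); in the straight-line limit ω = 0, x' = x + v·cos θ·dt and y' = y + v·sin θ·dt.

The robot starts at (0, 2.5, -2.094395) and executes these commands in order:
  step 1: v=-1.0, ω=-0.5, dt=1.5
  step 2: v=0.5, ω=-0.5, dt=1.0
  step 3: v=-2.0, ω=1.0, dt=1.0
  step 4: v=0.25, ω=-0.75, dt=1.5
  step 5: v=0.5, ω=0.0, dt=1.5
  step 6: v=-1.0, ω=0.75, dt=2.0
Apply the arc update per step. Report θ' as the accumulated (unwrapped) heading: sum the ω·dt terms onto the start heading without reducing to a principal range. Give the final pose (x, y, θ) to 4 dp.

(3.0880, 4.8542, -1.9694)

step 1: θ'=-2.8444 (R=2.0000) → pose (1.1464, 3.4123, -2.8444)
step 2: θ'=-3.3444 (R=-1.0000) → pose (0.6521, 3.3890, -3.3444)
step 3: θ'=-2.3444 (R=-2.0000) → pose (2.4857, 3.9506, -2.3444)
step 4: θ'=-3.4694 (R=-0.3333) → pose (2.1400, 3.8679, -3.4694)
step 5: θ'=-3.4694 (straight) → pose (1.4299, 4.1094, -3.4694)
step 6: θ'=-1.9694 (R=-1.3333) → pose (3.0880, 4.8542, -1.9694)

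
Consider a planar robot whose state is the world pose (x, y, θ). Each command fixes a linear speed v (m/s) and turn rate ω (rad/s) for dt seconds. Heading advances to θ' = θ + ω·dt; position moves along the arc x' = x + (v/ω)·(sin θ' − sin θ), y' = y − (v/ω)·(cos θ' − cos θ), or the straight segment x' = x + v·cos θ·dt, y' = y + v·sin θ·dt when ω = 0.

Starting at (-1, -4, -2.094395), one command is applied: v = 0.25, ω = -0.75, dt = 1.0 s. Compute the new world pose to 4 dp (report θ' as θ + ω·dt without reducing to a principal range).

θ' = -2.0944 + -0.75·1.0 = -2.8444
R = v/ω = 0.25/-0.75 = -0.3333
x' = -1 + -0.3333·(sin -2.8444 − sin -2.0944) = -1.1911
y' = -4 − -0.3333·(cos -2.8444 − cos -2.0944) = -4.1521

(-1.1911, -4.1521, -2.8444)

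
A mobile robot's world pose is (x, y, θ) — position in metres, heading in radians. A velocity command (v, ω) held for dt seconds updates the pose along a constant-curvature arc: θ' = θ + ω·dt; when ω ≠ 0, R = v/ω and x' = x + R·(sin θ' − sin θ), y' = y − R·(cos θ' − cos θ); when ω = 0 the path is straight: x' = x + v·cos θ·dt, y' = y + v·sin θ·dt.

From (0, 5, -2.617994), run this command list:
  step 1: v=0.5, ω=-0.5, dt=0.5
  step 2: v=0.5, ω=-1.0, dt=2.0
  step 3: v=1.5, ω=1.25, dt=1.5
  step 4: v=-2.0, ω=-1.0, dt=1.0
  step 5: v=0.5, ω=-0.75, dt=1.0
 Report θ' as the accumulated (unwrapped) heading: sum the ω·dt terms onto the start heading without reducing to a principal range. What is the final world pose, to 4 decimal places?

step 1: θ'=-2.8680 (R=-1.0000) → pose (-0.2298, 4.9032, -2.8680)
step 2: θ'=-4.8680 (R=-0.5000) → pose (-0.8589, 5.4621, -4.8680)
step 3: θ'=-2.9930 (R=1.2000) → pose (-2.2220, 6.8349, -2.9930)
step 4: θ'=-3.9930 (R=2.0000) → pose (-0.4215, 6.1748, -3.9930)
step 5: θ'=-4.7430 (R=-0.6667) → pose (-0.5864, 6.6344, -4.7430)

(-0.5864, 6.6344, -4.7430)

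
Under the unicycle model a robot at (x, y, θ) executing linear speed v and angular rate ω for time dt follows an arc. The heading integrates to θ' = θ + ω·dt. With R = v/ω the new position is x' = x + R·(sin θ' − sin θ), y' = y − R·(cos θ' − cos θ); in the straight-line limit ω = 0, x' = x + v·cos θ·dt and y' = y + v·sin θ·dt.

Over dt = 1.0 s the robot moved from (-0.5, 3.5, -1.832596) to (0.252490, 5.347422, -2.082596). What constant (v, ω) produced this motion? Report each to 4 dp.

v = -2.0000, ω = -0.2500

Δθ = -2.082596 − -1.832596 = -0.250000
ω = Δθ/dt = -0.250000/1.0 = -0.2500
R = −Δy/(cos θ' − cos θ) = 8.0000
v = R·ω = 8.0000·-0.2500 = -2.0000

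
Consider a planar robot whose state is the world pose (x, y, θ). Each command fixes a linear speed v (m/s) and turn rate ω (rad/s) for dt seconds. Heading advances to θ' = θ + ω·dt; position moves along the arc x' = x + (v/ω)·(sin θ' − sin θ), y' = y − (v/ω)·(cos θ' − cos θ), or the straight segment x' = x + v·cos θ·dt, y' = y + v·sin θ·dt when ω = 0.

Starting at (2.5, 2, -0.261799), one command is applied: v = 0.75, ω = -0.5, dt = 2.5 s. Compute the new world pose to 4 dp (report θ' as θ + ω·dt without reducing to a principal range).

θ' = -0.2618 + -0.5·2.5 = -1.5118
R = v/ω = 0.75/-0.5 = -1.5000
x' = 2.5 + -1.5000·(sin -1.5118 − sin -0.2618) = 3.6092
y' = 2 − -1.5000·(cos -1.5118 − cos -0.2618) = 0.6396

(3.6092, 0.6396, -1.5118)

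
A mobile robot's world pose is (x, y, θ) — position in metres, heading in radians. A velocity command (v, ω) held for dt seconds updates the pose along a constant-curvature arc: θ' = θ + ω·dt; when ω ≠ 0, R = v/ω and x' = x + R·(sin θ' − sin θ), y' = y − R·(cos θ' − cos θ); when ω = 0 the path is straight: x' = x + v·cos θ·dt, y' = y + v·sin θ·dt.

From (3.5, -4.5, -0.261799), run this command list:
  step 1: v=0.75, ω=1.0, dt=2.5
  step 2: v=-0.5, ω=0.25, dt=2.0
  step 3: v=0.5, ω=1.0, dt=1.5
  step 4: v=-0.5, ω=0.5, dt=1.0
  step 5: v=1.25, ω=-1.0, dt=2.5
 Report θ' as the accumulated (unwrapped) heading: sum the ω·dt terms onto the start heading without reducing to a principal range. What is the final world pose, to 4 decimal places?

step 1: θ'=2.2382 (R=0.7500) → pose (4.2832, -3.3113, 2.2382)
step 2: θ'=2.7382 (R=-2.0000) → pose (5.0690, -3.9129, 2.7382)
step 3: θ'=4.2382 (R=0.5000) → pose (4.4279, -4.1445, 4.2382)
step 4: θ'=4.7382 (R=-1.0000) → pose (4.5379, -3.6620, 4.7382)
step 5: θ'=2.2382 (R=-1.2500) → pose (2.3065, -4.4680, 2.2382)

(2.3065, -4.4680, 2.2382)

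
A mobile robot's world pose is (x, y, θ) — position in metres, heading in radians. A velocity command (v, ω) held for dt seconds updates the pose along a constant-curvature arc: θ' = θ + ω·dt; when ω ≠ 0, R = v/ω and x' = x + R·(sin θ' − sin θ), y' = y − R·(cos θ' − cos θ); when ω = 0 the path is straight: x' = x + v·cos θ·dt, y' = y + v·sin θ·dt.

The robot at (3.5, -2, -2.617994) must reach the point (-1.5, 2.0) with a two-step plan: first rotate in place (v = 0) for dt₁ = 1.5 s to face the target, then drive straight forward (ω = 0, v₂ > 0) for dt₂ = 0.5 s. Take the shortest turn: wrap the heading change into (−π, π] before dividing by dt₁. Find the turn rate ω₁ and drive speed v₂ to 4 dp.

ω₁ = -0.7989, v₂ = 12.8062

heading to target = atan2(2−-2, -1.5−3.5) = 2.4669
Δθ = wrap(2.4669 − -2.6180) = -1.1983; ω₁ = Δθ/dt₁ = -0.7989
distance = √((-1.5−3.5)² + (2−-2)²) = 6.4031; v₂ = distance/dt₂ = 12.8062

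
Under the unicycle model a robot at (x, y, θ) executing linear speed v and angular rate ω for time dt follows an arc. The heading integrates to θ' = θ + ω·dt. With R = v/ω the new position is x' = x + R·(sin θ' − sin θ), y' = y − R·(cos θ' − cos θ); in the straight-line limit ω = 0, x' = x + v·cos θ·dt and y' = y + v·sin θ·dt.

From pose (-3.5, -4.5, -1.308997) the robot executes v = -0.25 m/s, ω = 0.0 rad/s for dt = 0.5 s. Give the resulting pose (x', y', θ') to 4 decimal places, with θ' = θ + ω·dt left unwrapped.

θ' = -1.3090 + 0.0·0.5 = -1.3090
ω = 0 → straight: x' = -3.5 + -0.25·cos(-1.3090)·0.5 = -3.5324
y' = -4.5 + -0.25·sin(-1.3090)·0.5 = -4.3793

(-3.5324, -4.3793, -1.3090)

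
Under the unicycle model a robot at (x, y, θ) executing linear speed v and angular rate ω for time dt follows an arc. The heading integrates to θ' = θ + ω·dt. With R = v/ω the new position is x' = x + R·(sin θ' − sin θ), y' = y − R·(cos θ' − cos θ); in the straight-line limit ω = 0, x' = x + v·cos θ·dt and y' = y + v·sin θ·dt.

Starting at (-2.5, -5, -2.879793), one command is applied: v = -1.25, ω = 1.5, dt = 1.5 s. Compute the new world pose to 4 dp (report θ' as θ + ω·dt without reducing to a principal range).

(-2.2249, -3.5216, -0.6298)

θ' = -2.8798 + 1.5·1.5 = -0.6298
R = v/ω = -1.25/1.5 = -0.8333
x' = -2.5 + -0.8333·(sin -0.6298 − sin -2.8798) = -2.2249
y' = -5 − -0.8333·(cos -0.6298 − cos -2.8798) = -3.5216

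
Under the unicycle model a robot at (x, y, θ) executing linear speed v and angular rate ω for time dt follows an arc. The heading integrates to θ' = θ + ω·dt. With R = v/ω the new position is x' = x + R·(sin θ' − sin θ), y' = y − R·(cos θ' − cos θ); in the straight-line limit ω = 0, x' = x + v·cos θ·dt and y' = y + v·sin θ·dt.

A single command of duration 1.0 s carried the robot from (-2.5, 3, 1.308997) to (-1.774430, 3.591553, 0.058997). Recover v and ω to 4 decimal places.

v = 1.0000, ω = -1.2500

Δθ = 0.058997 − 1.308997 = -1.250000
ω = Δθ/dt = -1.250000/1.0 = -1.2500
R = Δx/(sin θ' − sin θ) = -0.8000
v = R·ω = -0.8000·-1.2500 = 1.0000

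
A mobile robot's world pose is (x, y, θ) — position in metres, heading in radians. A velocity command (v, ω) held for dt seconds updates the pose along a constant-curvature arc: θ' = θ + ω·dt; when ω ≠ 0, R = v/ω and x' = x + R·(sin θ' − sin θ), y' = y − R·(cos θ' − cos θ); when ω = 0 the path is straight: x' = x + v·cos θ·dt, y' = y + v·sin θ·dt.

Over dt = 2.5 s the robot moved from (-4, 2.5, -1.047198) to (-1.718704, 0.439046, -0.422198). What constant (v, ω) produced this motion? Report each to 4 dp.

v = 1.2500, ω = 0.2500

Δθ = -0.422198 − -1.047198 = 0.625000
ω = Δθ/dt = 0.625000/2.5 = 0.2500
R = Δx/(sin θ' − sin θ) = 5.0000
v = R·ω = 5.0000·0.2500 = 1.2500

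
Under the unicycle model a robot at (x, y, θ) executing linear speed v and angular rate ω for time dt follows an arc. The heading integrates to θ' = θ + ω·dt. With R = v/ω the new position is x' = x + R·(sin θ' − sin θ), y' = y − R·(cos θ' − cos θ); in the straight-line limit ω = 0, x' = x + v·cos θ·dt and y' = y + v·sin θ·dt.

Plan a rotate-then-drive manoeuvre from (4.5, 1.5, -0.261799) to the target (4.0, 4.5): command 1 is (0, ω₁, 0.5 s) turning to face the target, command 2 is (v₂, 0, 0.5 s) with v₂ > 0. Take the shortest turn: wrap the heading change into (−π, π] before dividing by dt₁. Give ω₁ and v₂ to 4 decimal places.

heading to target = atan2(4.5−1.5, 4−4.5) = 1.7359
Δθ = wrap(1.7359 − -0.2618) = 1.9977; ω₁ = Δθ/dt₁ = 3.9955
distance = √((4−4.5)² + (4.5−1.5)²) = 3.0414; v₂ = distance/dt₂ = 6.0828

ω₁ = 3.9955, v₂ = 6.0828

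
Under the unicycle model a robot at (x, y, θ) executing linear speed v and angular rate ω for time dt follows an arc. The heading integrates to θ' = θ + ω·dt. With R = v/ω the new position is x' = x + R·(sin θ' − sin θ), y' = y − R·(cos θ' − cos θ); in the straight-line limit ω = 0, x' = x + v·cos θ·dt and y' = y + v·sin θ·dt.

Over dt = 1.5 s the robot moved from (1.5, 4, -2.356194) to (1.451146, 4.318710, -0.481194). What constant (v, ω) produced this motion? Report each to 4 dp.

Δθ = -0.481194 − -2.356194 = 1.875000
ω = Δθ/dt = 1.875000/1.5 = 1.2500
R = −Δy/(cos θ' − cos θ) = -0.2000
v = R·ω = -0.2000·1.2500 = -0.2500

v = -0.2500, ω = 1.2500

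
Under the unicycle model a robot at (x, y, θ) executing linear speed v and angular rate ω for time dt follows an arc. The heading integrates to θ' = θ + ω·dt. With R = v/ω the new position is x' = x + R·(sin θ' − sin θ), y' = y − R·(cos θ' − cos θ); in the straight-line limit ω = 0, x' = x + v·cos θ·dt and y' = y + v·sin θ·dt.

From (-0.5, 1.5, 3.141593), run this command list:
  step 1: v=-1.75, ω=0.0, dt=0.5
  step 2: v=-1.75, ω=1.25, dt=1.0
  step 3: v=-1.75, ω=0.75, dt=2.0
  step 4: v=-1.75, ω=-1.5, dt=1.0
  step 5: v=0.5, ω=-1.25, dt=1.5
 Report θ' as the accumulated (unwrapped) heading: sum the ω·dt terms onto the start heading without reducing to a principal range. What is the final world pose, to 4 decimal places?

step 1: θ'=3.1416 (straight) → pose (0.3750, 1.5000, 3.1416)
step 2: θ'=4.3916 (R=-1.4000) → pose (1.7036, 2.4585, 4.3916)
step 3: θ'=5.8916 (R=-2.3333) → pose (0.3798, 5.3510, 5.8916)
step 4: θ'=4.3916 (R=1.1667) → pose (-0.2821, 6.7972, 4.3916)
step 5: θ'=2.5166 (R=-0.4000) → pose (-0.8957, 6.5990, 2.5166)

(-0.8957, 6.5990, 2.5166)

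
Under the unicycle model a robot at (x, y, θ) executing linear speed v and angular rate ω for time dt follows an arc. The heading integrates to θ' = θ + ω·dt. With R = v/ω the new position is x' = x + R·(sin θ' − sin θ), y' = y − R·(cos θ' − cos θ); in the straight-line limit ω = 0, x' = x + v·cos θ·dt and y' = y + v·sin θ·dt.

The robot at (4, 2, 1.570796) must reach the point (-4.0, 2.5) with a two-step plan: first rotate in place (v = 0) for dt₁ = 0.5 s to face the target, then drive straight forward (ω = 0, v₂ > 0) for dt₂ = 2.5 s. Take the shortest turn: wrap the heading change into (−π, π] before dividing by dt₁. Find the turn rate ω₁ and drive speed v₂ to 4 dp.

ω₁ = 3.0168, v₂ = 3.2062

heading to target = atan2(2.5−2, -4−4) = 3.0792
Δθ = wrap(3.0792 − 1.5708) = 1.5084; ω₁ = Δθ/dt₁ = 3.0168
distance = √((-4−4)² + (2.5−2)²) = 8.0156; v₂ = distance/dt₂ = 3.2062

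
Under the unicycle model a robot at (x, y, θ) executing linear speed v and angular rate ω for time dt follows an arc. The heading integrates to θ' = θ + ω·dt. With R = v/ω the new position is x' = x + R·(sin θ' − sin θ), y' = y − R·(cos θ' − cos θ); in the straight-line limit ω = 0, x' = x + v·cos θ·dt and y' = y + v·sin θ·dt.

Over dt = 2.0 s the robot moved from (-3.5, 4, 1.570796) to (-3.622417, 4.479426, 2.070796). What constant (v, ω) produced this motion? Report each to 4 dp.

Δθ = 2.070796 − 1.570796 = 0.500000
ω = Δθ/dt = 0.500000/2.0 = 0.2500
R = −Δy/(cos θ' − cos θ) = 1.0000
v = R·ω = 1.0000·0.2500 = 0.2500

v = 0.2500, ω = 0.2500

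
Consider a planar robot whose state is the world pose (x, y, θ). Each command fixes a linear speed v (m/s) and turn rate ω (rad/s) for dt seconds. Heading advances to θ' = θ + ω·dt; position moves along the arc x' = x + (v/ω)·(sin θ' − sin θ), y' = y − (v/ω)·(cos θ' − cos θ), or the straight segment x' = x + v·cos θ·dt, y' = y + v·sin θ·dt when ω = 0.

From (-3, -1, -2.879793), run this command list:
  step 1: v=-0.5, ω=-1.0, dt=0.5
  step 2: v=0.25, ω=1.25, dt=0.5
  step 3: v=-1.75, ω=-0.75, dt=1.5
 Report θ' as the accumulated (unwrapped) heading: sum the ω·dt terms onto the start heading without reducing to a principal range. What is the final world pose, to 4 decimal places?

(-0.4248, -1.4412, -3.8798)

step 1: θ'=-3.3798 (R=0.5000) → pose (-2.7526, -0.9971, -3.3798)
step 2: θ'=-2.7548 (R=0.2000) → pose (-2.8752, -1.0062, -2.7548)
step 3: θ'=-3.8798 (R=2.3333) → pose (-0.4248, -1.4412, -3.8798)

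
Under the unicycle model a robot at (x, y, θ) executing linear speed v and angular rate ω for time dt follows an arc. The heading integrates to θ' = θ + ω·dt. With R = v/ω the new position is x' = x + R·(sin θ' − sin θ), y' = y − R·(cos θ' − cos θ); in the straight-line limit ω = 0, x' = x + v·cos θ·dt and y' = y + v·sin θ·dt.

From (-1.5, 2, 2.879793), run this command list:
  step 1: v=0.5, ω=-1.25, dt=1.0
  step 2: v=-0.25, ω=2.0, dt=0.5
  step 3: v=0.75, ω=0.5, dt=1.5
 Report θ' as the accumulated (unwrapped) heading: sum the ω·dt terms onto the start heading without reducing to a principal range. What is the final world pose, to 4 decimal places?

(-2.8208, 2.4110, 3.3798)

step 1: θ'=1.6298 (R=-0.4000) → pose (-1.7958, 2.3628, 1.6298)
step 2: θ'=2.6298 (R=-0.1250) → pose (-1.7322, 2.2612, 2.6298)
step 3: θ'=3.3798 (R=1.5000) → pose (-2.8208, 2.4110, 3.3798)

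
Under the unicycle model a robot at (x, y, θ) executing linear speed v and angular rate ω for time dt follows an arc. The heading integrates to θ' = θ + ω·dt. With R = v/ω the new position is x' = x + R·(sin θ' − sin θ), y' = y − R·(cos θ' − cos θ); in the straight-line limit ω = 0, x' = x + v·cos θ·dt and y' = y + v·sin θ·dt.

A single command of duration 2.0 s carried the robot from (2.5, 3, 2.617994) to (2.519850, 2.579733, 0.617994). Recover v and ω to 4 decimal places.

Δθ = 0.617994 − 2.617994 = -2.000000
ω = Δθ/dt = -2.000000/2.0 = -1.0000
R = −Δy/(cos θ' − cos θ) = 0.2500
v = R·ω = 0.2500·-1.0000 = -0.2500

v = -0.2500, ω = -1.0000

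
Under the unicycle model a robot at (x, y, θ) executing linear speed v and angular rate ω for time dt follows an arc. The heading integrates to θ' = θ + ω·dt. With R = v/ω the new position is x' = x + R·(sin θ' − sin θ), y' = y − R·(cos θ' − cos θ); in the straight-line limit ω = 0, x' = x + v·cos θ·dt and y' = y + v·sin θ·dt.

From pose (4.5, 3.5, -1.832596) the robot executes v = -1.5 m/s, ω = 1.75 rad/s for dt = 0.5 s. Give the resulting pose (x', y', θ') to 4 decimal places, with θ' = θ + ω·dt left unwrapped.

(4.3730, 4.2151, -0.9576)

θ' = -1.8326 + 1.75·0.5 = -0.9576
R = v/ω = -1.5/1.75 = -0.8571
x' = 4.5 + -0.8571·(sin -0.9576 − sin -1.8326) = 4.3730
y' = 3.5 − -0.8571·(cos -0.9576 − cos -1.8326) = 4.2151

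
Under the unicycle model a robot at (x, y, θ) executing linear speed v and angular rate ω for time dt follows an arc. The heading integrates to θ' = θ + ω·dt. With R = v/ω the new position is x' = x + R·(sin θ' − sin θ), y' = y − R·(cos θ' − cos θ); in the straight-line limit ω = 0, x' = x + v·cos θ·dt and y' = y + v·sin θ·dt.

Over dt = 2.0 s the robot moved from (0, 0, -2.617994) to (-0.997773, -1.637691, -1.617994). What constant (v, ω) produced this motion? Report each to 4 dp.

Δθ = -1.617994 − -2.617994 = 1.000000
ω = Δθ/dt = 1.000000/2.0 = 0.5000
R = −Δy/(cos θ' − cos θ) = 2.0000
v = R·ω = 2.0000·0.5000 = 1.0000

v = 1.0000, ω = 0.5000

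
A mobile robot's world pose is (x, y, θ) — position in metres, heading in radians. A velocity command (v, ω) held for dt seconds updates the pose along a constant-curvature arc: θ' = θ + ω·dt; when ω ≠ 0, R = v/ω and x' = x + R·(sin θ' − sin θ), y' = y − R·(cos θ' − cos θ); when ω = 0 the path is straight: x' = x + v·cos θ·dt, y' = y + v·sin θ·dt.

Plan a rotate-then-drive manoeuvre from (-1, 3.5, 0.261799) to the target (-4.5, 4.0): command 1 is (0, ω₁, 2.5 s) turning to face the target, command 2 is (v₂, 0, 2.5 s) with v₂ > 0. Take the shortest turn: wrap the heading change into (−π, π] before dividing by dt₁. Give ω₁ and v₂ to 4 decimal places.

heading to target = atan2(4−3.5, -4.5−-1) = 2.9997
Δθ = wrap(2.9997 − 0.2618) = 2.7379; ω₁ = Δθ/dt₁ = 1.0952
distance = √((-4.5−-1)² + (4−3.5)²) = 3.5355; v₂ = distance/dt₂ = 1.4142

ω₁ = 1.0952, v₂ = 1.4142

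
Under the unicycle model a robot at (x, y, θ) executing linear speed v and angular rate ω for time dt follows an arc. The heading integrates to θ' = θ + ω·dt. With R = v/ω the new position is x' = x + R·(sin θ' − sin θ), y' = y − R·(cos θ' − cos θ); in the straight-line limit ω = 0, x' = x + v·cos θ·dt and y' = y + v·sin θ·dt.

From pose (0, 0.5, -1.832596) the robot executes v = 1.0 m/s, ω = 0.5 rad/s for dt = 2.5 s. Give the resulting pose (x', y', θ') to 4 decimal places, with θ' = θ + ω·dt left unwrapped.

θ' = -1.8326 + 0.5·2.5 = -0.5826
R = v/ω = 1.0/0.5 = 2.0000
x' = 0 + 2.0000·(sin -0.5826 − sin -1.8326) = 0.8315
y' = 0.5 − 2.0000·(cos -0.5826 − cos -1.8326) = -1.6877

(0.8315, -1.6877, -0.5826)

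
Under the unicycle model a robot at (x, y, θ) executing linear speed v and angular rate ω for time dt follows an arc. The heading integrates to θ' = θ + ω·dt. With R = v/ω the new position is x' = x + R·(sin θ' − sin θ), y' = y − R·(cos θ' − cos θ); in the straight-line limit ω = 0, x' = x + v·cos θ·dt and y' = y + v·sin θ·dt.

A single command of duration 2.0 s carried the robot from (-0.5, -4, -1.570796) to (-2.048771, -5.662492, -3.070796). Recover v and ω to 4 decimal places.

v = 1.2500, ω = -0.7500

Δθ = -3.070796 − -1.570796 = -1.500000
ω = Δθ/dt = -1.500000/2.0 = -0.7500
R = −Δy/(cos θ' − cos θ) = -1.6667
v = R·ω = -1.6667·-0.7500 = 1.2500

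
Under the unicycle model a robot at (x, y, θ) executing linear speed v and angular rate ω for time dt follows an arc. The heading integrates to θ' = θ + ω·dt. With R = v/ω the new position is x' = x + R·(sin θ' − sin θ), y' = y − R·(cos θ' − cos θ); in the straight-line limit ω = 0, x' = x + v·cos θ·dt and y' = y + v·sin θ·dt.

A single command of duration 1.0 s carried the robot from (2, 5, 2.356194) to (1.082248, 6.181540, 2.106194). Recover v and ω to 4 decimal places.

v = 1.5000, ω = -0.2500

Δθ = 2.106194 − 2.356194 = -0.250000
ω = Δθ/dt = -0.250000/1.0 = -0.2500
R = −Δy/(cos θ' − cos θ) = -6.0000
v = R·ω = -6.0000·-0.2500 = 1.5000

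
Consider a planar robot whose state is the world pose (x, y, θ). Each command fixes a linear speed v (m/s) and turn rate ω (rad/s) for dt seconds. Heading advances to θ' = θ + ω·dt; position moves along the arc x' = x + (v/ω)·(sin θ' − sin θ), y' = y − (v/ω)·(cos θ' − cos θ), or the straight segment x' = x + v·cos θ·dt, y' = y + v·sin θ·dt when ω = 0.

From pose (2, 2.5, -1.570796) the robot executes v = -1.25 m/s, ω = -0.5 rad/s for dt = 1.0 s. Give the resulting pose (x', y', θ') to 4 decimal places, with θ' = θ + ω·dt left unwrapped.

θ' = -1.5708 + -0.5·1.0 = -2.0708
R = v/ω = -1.25/-0.5 = 2.5000
x' = 2 + 2.5000·(sin -2.0708 − sin -1.5708) = 2.3060
y' = 2.5 − 2.5000·(cos -2.0708 − cos -1.5708) = 3.6986

(2.3060, 3.6986, -2.0708)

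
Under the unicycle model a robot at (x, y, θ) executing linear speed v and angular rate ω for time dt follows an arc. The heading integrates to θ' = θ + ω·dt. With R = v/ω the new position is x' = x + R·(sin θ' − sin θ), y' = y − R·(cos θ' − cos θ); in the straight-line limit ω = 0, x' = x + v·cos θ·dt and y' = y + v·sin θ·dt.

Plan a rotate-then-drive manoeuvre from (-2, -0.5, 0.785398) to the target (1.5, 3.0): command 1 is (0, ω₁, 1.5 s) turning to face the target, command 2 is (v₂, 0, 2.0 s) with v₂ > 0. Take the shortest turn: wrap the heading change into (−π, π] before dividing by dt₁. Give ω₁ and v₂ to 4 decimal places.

heading to target = atan2(3−-0.5, 1.5−-2) = 0.7854
Δθ = wrap(0.7854 − 0.7854) = 0.0000; ω₁ = Δθ/dt₁ = 0.0000
distance = √((1.5−-2)² + (3−-0.5)²) = 4.9497; v₂ = distance/dt₂ = 2.4749

ω₁ = 0.0000, v₂ = 2.4749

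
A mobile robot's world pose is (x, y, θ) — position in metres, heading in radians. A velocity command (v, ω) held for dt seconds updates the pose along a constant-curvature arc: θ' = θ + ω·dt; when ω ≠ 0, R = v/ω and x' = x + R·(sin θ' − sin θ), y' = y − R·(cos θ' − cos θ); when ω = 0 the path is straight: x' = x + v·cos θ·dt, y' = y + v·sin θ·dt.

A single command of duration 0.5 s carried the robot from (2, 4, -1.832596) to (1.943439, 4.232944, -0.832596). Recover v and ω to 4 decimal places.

Δθ = -0.832596 − -1.832596 = 1.000000
ω = Δθ/dt = 1.000000/0.5 = 2.0000
R = −Δy/(cos θ' − cos θ) = -0.2500
v = R·ω = -0.2500·2.0000 = -0.5000

v = -0.5000, ω = 2.0000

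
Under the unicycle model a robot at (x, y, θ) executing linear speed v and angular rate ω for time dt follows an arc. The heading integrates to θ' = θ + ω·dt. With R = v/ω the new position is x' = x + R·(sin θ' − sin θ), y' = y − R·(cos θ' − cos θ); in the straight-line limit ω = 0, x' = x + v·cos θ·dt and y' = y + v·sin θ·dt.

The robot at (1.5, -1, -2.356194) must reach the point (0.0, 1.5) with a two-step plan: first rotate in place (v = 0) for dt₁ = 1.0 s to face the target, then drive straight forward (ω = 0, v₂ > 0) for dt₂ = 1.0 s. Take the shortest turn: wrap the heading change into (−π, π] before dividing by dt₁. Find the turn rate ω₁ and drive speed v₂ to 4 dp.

ω₁ = -1.8158, v₂ = 2.9155

heading to target = atan2(1.5−-1, 0−1.5) = 2.1112
Δθ = wrap(2.1112 − -2.3562) = -1.8158; ω₁ = Δθ/dt₁ = -1.8158
distance = √((0−1.5)² + (1.5−-1)²) = 2.9155; v₂ = distance/dt₂ = 2.9155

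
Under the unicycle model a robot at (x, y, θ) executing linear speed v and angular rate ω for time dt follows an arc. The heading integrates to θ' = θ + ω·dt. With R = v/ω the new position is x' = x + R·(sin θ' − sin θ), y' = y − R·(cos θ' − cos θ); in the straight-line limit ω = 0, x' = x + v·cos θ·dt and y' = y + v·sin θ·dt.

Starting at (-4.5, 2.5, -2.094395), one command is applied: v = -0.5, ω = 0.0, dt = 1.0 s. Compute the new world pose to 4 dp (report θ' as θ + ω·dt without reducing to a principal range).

θ' = -2.0944 + 0.0·1.0 = -2.0944
ω = 0 → straight: x' = -4.5 + -0.5·cos(-2.0944)·1.0 = -4.2500
y' = 2.5 + -0.5·sin(-2.0944)·1.0 = 2.9330

(-4.2500, 2.9330, -2.0944)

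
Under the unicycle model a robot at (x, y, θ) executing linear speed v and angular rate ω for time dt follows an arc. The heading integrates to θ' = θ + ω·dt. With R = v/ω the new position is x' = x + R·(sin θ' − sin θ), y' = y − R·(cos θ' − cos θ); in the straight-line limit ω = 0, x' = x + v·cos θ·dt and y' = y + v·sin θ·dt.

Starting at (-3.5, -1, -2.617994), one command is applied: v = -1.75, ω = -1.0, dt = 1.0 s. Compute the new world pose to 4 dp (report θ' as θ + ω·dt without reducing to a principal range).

θ' = -2.6180 + -1.0·1.0 = -3.6180
R = v/ω = -1.75/-1.0 = 1.7500
x' = -3.5 + 1.7500·(sin -3.6180 − sin -2.6180) = -1.8225
y' = -1 − 1.7500·(cos -3.6180 − cos -2.6180) = -0.9604

(-1.8225, -0.9604, -3.6180)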